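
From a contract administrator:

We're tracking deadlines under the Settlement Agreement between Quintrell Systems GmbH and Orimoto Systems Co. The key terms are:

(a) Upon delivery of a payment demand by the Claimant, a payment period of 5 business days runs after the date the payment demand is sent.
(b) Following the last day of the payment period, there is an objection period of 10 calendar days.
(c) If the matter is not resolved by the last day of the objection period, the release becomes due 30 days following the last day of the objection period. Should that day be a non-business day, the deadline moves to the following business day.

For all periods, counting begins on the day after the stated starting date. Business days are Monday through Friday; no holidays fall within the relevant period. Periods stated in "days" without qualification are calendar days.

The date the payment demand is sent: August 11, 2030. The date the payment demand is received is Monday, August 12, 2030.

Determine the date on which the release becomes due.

From Sunday, August 11, 2030, 5 business days (Aug 12, Aug 13, Aug 14, Aug 15, Aug 16, skipping weekends) brings us to Friday, August 16, 2030, which is the last day of the payment period.
Adding 10 calendar days to August 16, 2030 gives August 26, 2030, which is the last day of the objection period.
The date on which the release becomes due: August 26, 2030 + 30 days = September 25, 2030. September 25, 2030 is a Wednesday, so no roll-forward applies.

September 25, 2030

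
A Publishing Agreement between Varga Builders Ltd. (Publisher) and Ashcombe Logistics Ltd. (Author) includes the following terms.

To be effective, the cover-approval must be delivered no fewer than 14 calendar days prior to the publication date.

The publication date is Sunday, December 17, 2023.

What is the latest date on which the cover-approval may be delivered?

Counting back 14 calendar days from December 17, 2023 gives December 3, 2023.

December 3, 2023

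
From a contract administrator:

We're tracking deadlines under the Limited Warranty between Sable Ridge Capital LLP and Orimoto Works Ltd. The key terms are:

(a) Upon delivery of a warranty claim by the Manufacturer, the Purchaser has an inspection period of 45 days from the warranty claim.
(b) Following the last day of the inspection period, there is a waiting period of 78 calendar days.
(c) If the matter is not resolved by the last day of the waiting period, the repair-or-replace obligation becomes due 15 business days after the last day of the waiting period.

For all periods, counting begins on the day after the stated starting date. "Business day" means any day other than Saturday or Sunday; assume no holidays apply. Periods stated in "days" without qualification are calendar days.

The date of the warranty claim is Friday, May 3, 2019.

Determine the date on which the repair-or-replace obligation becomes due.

September 24, 2019

Adding 45 calendar days to May 3, 2019 gives June 17, 2019, which is the last day of the inspection period.
Adding 78 calendar days to June 17, 2019 gives September 3, 2019, which is the last day of the waiting period.
The date on which the repair-or-replace obligation becomes due: 15 business days after Tuesday, September 3, 2019, skipping weekends — Sep 4, Sep 5, Sep 6, Sep 9, …, Sep 20, Sep 23, Sep 24 — lands on Tuesday, September 24, 2019.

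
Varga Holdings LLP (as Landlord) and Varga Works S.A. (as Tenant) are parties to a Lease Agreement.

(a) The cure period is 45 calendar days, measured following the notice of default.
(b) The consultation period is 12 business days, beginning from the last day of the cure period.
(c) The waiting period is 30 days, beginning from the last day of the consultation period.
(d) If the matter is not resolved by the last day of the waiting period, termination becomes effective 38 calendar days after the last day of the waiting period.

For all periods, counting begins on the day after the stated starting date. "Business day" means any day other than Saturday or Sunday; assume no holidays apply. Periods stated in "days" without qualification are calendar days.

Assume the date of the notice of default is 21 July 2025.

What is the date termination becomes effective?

Adding 45 calendar days to 21 July 2025 gives 4 September 2025, which is the last day of the cure period.
The last day of the consultation period: 12 business days after Thursday, 4 September 2025, skipping weekends — Sep 5, Sep 8, Sep 9, Sep 10, …, Sep 18, Sep 19, Sep 22 — lands on Monday, 22 September 2025.
Adding 30 calendar days to 22 September 2025 gives 22 October 2025, which is the last day of the waiting period.
The date termination becomes effective: 22 October 2025 + 38 days = 29 November 2025.

29 November 2025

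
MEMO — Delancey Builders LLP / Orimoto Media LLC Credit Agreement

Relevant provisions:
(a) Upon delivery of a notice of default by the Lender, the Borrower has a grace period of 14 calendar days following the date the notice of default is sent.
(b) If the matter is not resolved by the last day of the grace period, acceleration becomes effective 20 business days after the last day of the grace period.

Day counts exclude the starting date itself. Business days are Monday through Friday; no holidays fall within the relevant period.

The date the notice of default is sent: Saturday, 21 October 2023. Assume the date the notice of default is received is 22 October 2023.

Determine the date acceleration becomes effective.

Adding 14 calendar days to 21 October 2023 gives 4 November 2023, which is the last day of the grace period.
The date acceleration becomes effective: counting 20 business days from Saturday, 4 November 2023 (Nov 6, Nov 7, Nov 8, Nov 9, …, Nov 29, Nov 30, Dec 1, skipping weekends) reaches Friday, 1 December 2023.

1 December 2023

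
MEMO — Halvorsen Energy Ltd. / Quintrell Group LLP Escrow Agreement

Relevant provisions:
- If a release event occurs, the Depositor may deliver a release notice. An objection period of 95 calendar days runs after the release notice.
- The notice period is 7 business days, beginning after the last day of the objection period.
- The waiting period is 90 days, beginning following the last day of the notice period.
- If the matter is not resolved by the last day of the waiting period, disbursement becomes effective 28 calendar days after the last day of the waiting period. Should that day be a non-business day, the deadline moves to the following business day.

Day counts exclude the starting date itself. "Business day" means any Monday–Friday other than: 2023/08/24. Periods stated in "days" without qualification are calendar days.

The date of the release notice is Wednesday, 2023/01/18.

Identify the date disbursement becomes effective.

2023/08/28

The last day of the objection period: 2023/01/18 + 95 days = 2023/04/23.
The last day of the notice period: 7 business days after Sunday, 2023/04/23, skipping weekends — Apr 24, Apr 25, Apr 26, Apr 27, Apr 28, May 1, May 2 — lands on Tuesday, 2023/05/02.
The last day of the waiting period: 90 calendar days after 2023/05/02 is 2023/07/31.
Adding 28 calendar days to 2023/07/31 gives 2023/08/28, which is the date disbursement becomes effective. 2023/08/28 is a Monday and is not a listed holiday, so no roll-forward applies.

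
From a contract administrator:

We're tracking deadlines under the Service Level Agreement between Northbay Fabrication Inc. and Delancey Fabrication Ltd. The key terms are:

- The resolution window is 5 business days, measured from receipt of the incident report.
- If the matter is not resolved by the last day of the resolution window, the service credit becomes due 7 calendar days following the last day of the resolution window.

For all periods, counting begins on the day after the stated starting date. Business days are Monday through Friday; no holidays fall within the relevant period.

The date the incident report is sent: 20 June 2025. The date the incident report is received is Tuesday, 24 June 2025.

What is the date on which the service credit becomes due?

From Tuesday, 24 June 2025, 5 business days (Jun 25, Jun 26, Jun 27, Jun 30, Jul 1, skipping weekends) brings us to Tuesday, 1 July 2025, which is the last day of the resolution window.
The date on which the service credit becomes due: 7 calendar days after 1 July 2025 is 8 July 2025.

8 July 2025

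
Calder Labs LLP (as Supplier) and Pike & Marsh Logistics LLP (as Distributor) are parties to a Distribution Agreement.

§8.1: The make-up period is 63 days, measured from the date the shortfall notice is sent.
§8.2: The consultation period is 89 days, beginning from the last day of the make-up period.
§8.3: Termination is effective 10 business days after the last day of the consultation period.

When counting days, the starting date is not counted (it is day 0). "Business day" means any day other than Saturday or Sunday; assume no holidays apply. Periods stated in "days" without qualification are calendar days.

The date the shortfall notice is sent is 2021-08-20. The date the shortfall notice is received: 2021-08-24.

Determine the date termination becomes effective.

The last day of the make-up period: 63 calendar days after 2021-08-20 is 2021-10-22.
The last day of the consultation period: 2021-10-22 + 89 days = 2022-01-19.
The date termination becomes effective: counting 10 business days from Wednesday, 2022-01-19 (Jan 20, Jan 21, Jan 24, Jan 25, Jan 26, Jan 27, Jan 28, Jan 31, Feb 1, Feb 2, skipping weekends) reaches Wednesday, 2022-02-02.

2022-02-02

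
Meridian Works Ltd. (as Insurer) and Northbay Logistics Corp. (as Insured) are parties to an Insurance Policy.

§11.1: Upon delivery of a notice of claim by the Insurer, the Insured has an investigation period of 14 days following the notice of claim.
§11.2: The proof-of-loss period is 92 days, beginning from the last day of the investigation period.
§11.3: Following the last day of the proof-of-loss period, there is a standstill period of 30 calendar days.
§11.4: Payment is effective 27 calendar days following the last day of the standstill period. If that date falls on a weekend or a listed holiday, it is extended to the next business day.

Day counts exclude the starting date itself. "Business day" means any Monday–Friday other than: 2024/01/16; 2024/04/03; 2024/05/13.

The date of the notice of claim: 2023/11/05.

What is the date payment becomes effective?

The last day of the investigation period: 2023/11/05 + 14 days = 2023/11/19.
Adding 92 calendar days to 2023/11/19 gives 2024/02/19, which is the last day of the proof-of-loss period.
The last day of the standstill period: 2024/02/19 + 30 days = 2024/03/20.
The date payment becomes effective: 27 calendar days after 2024/03/20 is 2024/04/16. 2024/04/16 is a Tuesday and is not a listed holiday, so no roll-forward applies.

2024/04/16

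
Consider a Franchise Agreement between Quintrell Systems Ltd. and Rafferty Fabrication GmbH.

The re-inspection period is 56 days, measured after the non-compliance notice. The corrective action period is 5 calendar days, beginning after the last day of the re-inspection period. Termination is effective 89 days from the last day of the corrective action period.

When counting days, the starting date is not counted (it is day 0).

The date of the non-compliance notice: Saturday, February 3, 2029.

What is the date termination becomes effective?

July 3, 2029

Adding 56 calendar days to February 3, 2029 gives March 31, 2029, which is the last day of the re-inspection period.
The last day of the corrective action period: 5 calendar days after March 31, 2029 is April 5, 2029.
Adding 89 calendar days to April 5, 2029 gives July 3, 2029, which is the date termination becomes effective.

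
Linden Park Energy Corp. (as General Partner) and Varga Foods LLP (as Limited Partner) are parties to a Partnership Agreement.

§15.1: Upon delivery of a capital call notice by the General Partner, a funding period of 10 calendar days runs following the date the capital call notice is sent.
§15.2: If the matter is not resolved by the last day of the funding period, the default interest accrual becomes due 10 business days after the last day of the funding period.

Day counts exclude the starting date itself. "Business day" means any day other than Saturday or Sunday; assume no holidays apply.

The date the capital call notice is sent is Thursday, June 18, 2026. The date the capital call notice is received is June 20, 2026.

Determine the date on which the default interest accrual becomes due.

Adding 10 calendar days to June 18, 2026 gives June 28, 2026, which is the last day of the funding period.
The date on which the default interest accrual becomes due: counting 10 business days from Sunday, June 28, 2026 (Jun 29, Jun 30, Jul 1, Jul 2, Jul 3, Jul 6, Jul 7, Jul 8, Jul 9, Jul 10, skipping weekends) reaches Friday, July 10, 2026.

July 10, 2026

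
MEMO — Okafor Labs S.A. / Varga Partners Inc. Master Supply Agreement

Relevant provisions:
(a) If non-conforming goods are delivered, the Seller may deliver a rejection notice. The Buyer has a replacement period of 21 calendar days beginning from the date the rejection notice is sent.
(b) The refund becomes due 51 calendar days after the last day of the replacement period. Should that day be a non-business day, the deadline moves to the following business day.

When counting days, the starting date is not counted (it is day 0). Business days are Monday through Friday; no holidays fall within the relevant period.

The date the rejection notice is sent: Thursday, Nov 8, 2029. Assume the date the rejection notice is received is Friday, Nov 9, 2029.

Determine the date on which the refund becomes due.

Jan 21, 2030

Adding 21 calendar days to Nov 8, 2029 gives Nov 29, 2029, which is the last day of the replacement period.
Adding 51 calendar days to Nov 29, 2029 gives Jan 19, 2030, which is the date on which the refund becomes due. That falls on a Saturday, so it rolls to the next business day, Monday, Jan 21, 2030.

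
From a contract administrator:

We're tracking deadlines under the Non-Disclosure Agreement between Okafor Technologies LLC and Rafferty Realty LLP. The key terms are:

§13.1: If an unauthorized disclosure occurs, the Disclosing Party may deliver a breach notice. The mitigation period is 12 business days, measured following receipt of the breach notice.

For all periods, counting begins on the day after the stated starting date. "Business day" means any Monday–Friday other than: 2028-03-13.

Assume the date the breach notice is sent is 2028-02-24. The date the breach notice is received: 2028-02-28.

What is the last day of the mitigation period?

The last day of the mitigation period: 12 business days after Monday, 2028-02-28, skipping weekends and the listed holiday on Mar 13 — Feb 29, Mar 1, Mar 2, Mar 3, …, Mar 14, Mar 15, Mar 16 — lands on Thursday, 2028-03-16.

2028-03-16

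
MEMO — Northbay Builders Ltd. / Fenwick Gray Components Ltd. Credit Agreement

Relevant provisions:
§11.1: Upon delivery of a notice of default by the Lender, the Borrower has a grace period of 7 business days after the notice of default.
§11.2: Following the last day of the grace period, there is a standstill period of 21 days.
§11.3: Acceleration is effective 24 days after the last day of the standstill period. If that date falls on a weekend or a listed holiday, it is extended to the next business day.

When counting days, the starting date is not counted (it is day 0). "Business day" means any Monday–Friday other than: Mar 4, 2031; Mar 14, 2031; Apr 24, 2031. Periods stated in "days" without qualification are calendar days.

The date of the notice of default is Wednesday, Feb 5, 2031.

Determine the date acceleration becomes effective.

Mar 31, 2031

The last day of the grace period: 7 business days after Wednesday, Feb 5, 2031, skipping weekends — Feb 6, Feb 7, Feb 10, Feb 11, Feb 12, Feb 13, Feb 14 — lands on Friday, Feb 14, 2031.
Adding 21 calendar days to Feb 14, 2031 gives Mar 7, 2031, which is the last day of the standstill period.
The date acceleration becomes effective: Mar 7, 2031 + 24 days = Mar 31, 2031. Mar 31, 2031 is a Monday and is not a listed holiday, so no roll-forward applies.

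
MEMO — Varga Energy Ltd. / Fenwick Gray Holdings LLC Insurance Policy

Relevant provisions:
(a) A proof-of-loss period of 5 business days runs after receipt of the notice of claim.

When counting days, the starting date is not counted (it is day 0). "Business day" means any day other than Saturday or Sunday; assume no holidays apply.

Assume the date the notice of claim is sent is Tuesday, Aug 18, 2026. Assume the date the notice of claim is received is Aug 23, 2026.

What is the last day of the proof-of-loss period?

Aug 28, 2026

The last day of the proof-of-loss period: 5 business days after Sunday, Aug 23, 2026, skipping weekends — Aug 24, Aug 25, Aug 26, Aug 27, Aug 28 — lands on Friday, Aug 28, 2026.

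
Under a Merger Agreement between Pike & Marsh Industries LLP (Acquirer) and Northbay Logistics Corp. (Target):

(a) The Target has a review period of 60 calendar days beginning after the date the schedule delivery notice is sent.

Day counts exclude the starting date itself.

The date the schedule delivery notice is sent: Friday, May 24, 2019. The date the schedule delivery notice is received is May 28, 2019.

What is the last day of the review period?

Jul 23, 2019

Adding 60 calendar days to May 24, 2019 gives Jul 23, 2019, which is the last day of the review period.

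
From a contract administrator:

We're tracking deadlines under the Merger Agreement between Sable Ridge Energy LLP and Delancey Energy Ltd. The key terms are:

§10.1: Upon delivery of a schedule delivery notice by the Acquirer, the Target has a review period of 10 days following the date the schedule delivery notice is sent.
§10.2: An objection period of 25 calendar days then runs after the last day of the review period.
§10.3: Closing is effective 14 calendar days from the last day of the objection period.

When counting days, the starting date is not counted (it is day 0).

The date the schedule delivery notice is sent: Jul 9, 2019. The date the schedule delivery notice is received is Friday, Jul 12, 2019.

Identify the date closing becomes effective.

Aug 27, 2019

The last day of the review period: Jul 9, 2019 + 10 days = Jul 19, 2019.
The last day of the objection period: 25 calendar days after Jul 19, 2019 is Aug 13, 2019.
Adding 14 calendar days to Aug 13, 2019 gives Aug 27, 2019, which is the date closing becomes effective.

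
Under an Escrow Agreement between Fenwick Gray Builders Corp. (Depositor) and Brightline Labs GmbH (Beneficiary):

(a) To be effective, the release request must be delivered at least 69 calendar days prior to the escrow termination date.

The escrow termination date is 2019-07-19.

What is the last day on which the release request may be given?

2019-05-11

2019-07-19 minus 69 days is 2019-05-11.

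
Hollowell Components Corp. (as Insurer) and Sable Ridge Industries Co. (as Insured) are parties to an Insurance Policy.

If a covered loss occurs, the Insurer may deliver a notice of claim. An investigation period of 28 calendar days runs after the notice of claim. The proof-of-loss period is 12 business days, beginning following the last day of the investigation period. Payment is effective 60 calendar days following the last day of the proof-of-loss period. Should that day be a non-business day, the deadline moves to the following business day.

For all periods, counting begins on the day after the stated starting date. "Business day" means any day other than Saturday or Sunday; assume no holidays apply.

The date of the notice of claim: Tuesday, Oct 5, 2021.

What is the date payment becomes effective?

Jan 17, 2022

The last day of the investigation period: Oct 5, 2021 + 28 days = Nov 2, 2021.
The last day of the proof-of-loss period: 12 business days after Tuesday, Nov 2, 2021, skipping weekends — Nov 3, Nov 4, Nov 5, Nov 8, …, Nov 16, Nov 17, Nov 18 — lands on Thursday, Nov 18, 2021.
The date payment becomes effective: Nov 18, 2021 + 60 days = Jan 17, 2022. Jan 17, 2022 is a Monday, so no roll-forward applies.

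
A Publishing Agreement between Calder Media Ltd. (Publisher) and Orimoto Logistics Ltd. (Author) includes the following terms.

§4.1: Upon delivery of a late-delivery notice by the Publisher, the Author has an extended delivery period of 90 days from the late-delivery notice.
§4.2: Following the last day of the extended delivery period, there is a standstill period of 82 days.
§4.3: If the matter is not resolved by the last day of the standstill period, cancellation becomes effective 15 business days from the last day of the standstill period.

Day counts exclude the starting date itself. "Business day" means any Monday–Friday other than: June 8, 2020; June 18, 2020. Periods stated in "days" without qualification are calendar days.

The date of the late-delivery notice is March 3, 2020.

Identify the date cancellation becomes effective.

The last day of the extended delivery period: March 3, 2020 + 90 days = June 1, 2020.
The last day of the standstill period: June 1, 2020 + 82 days = August 22, 2020.
The date cancellation becomes effective: 15 business days after Saturday, August 22, 2020, skipping weekends — Aug 24, Aug 25, Aug 26, Aug 27, …, Sep 9, Sep 10, Sep 11 — lands on Friday, September 11, 2020.

September 11, 2020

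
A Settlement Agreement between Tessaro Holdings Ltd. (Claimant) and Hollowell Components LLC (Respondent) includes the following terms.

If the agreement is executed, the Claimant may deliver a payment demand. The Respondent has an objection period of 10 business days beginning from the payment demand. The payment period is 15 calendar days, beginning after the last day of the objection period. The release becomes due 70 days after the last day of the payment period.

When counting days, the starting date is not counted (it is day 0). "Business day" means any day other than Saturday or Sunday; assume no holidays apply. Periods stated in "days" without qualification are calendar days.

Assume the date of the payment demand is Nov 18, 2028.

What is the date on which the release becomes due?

The last day of the objection period: counting 10 business days from Saturday, Nov 18, 2028 (Nov 20, Nov 21, Nov 22, Nov 23, Nov 24, Nov 27, Nov 28, Nov 29, Nov 30, Dec 1, skipping weekends) reaches Friday, Dec 1, 2028.
The last day of the payment period: Dec 1, 2028 + 15 days = Dec 16, 2028.
The date on which the release becomes due: 70 calendar days after Dec 16, 2028 is Feb 24, 2029.

Feb 24, 2029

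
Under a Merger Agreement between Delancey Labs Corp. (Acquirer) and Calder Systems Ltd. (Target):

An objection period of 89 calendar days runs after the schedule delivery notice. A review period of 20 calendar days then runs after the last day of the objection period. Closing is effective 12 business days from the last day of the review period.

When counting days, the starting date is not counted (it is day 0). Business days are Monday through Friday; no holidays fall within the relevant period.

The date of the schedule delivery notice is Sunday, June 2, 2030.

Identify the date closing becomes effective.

Adding 89 calendar days to June 2, 2030 gives August 30, 2030, which is the last day of the objection period.
The last day of the review period: 20 calendar days after August 30, 2030 is September 19, 2030.
The date closing becomes effective: counting 12 business days from Thursday, September 19, 2030 (Sep 20, Sep 23, Sep 24, Sep 25, …, Oct 3, Oct 4, Oct 7, skipping weekends) reaches Monday, October 7, 2030.

October 7, 2030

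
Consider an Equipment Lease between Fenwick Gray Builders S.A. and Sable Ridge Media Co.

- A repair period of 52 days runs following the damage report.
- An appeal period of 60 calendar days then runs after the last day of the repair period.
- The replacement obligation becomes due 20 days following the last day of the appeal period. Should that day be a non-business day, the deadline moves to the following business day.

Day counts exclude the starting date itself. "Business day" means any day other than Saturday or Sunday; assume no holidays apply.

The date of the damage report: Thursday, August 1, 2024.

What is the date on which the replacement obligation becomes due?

December 11, 2024

The last day of the repair period: 52 calendar days after August 1, 2024 is September 22, 2024.
The last day of the appeal period: September 22, 2024 + 60 days = November 21, 2024.
The date on which the replacement obligation becomes due: 20 calendar days after November 21, 2024 is December 11, 2024. December 11, 2024 is a Wednesday, so no roll-forward applies.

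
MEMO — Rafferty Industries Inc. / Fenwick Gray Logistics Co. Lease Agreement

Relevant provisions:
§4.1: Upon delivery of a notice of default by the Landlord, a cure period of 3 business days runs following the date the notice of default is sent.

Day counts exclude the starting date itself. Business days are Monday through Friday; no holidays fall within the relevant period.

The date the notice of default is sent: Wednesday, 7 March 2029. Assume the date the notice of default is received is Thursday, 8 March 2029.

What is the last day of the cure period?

12 March 2029

From Wednesday, 7 March 2029, 3 business days (Mar 8, Mar 9, Mar 12, skipping weekends) brings us to Monday, 12 March 2029, which is the last day of the cure period.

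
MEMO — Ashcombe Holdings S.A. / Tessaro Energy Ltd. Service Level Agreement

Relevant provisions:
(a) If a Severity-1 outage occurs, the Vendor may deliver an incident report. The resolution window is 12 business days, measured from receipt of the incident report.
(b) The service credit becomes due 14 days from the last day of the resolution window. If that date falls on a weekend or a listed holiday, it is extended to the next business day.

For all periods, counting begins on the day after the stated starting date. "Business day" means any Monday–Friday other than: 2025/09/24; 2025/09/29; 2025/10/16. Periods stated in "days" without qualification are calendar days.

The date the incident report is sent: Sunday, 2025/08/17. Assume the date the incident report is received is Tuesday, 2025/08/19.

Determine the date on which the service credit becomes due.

2025/09/18

From Tuesday, 2025/08/19, 12 business days (Aug 20, Aug 21, Aug 22, Aug 25, …, Sep 2, Sep 3, Sep 4, skipping weekends) brings us to Thursday, 2025/09/04, which is the last day of the resolution window.
Adding 14 calendar days to 2025/09/04 gives 2025/09/18, which is the date on which the service credit becomes due. 2025/09/18 is a Thursday and is not a listed holiday, so no roll-forward applies.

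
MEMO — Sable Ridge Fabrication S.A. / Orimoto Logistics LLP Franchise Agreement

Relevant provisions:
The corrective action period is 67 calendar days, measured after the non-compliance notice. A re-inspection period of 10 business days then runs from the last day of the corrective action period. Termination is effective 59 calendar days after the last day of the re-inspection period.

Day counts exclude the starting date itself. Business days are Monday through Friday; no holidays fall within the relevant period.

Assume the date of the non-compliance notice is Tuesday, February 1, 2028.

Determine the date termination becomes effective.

The last day of the corrective action period: February 1, 2028 + 67 days = April 8, 2028.
The last day of the re-inspection period: 10 business days after Saturday, April 8, 2028, skipping weekends — Apr 10, Apr 11, Apr 12, Apr 13, Apr 14, Apr 17, Apr 18, Apr 19, Apr 20, Apr 21 — lands on Friday, April 21, 2028.
The date termination becomes effective: 59 calendar days after April 21, 2028 is June 19, 2028.

June 19, 2028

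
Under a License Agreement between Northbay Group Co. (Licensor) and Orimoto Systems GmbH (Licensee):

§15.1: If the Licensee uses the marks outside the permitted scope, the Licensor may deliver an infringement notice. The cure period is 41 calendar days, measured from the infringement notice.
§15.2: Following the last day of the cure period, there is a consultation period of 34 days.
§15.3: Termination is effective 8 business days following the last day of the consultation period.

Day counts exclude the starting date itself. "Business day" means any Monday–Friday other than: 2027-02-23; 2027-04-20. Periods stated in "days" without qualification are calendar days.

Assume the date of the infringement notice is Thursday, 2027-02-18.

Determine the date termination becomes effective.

2027-05-14

The last day of the cure period: 41 calendar days after 2027-02-18 is 2027-03-31.
Adding 34 calendar days to 2027-03-31 gives 2027-05-04, which is the last day of the consultation period.
The date termination becomes effective: counting 8 business days from Tuesday, 2027-05-04 (May 5, May 6, May 7, May 10, May 11, May 12, May 13, May 14, skipping weekends) reaches Friday, 2027-05-14.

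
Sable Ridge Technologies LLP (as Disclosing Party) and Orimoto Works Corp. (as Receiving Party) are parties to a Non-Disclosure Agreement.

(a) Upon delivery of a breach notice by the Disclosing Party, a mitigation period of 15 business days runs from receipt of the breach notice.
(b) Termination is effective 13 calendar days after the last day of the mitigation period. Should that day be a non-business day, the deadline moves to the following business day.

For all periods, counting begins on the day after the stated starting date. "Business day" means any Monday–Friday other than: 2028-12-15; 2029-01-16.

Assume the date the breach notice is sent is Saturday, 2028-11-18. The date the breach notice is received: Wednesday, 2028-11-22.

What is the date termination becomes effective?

2028-12-26

The last day of the mitigation period: 15 business days after Wednesday, 2028-11-22, skipping weekends — Nov 23, Nov 24, Nov 27, Nov 28, …, Dec 11, Dec 12, Dec 13 — lands on Wednesday, 2028-12-13.
The date termination becomes effective: 13 calendar days after 2028-12-13 is 2028-12-26. 2028-12-26 is a Tuesday and is not a listed holiday, so no roll-forward applies.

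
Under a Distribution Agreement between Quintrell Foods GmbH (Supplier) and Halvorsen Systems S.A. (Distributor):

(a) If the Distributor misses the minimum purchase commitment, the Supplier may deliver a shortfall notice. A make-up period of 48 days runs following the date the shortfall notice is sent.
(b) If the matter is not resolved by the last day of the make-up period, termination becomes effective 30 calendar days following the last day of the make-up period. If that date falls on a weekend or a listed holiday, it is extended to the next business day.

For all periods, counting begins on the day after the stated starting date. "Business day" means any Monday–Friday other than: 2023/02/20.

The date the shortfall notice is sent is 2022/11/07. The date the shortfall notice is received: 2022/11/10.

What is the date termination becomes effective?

The last day of the make-up period: 48 calendar days after 2022/11/07 is 2022/12/25.
Adding 30 calendar days to 2022/12/25 gives 2023/01/24, which is the date termination becomes effective. 2023/01/24 is a Tuesday and is not a listed holiday, so no roll-forward applies.

2023/01/24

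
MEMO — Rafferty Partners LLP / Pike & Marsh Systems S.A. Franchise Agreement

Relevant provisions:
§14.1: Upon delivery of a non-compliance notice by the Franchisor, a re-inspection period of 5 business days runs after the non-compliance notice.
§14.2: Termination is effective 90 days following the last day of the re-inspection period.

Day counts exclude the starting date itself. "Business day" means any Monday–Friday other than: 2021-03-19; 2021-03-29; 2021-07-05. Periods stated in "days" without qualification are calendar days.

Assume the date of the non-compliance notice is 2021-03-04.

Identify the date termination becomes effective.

The last day of the re-inspection period: counting 5 business days from Thursday, 2021-03-04 (Mar 5, Mar 8, Mar 9, Mar 10, Mar 11, skipping weekends) reaches Thursday, 2021-03-11.
The date termination becomes effective: 2021-03-11 + 90 days = 2021-06-09.

2021-06-09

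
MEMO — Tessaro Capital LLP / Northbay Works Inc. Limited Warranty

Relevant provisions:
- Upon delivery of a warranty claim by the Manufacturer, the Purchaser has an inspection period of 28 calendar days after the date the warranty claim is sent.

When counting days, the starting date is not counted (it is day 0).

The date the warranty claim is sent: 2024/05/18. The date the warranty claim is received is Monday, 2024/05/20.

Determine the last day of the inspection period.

The last day of the inspection period: 2024/05/18 + 28 days = 2024/06/15.

2024/06/15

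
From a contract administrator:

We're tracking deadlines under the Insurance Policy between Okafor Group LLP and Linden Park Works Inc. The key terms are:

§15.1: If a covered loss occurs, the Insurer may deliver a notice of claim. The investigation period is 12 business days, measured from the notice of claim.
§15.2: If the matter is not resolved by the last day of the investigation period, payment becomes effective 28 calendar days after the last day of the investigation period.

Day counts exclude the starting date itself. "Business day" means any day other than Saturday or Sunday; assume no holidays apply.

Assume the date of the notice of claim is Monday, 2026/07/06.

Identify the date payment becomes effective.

The last day of the investigation period: counting 12 business days from Monday, 2026/07/06 (Jul 7, Jul 8, Jul 9, Jul 10, …, Jul 20, Jul 21, Jul 22, skipping weekends) reaches Wednesday, 2026/07/22.
Adding 28 calendar days to 2026/07/22 gives 2026/08/19, which is the date payment becomes effective.

2026/08/19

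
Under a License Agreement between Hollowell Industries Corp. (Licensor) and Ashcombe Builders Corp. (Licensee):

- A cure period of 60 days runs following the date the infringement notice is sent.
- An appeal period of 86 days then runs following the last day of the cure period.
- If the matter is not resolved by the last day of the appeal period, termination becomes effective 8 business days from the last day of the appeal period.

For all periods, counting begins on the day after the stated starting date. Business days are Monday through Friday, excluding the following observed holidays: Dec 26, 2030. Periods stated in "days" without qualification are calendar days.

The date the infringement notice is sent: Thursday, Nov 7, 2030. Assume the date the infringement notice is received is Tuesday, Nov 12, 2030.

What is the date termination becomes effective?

Apr 14, 2031

Adding 60 calendar days to Nov 7, 2030 gives Jan 6, 2031, which is the last day of the cure period.
Adding 86 calendar days to Jan 6, 2031 gives Apr 2, 2031, which is the last day of the appeal period.
The date termination becomes effective: 8 business days after Wednesday, Apr 2, 2031, skipping weekends — Apr 3, Apr 4, Apr 7, Apr 8, Apr 9, Apr 10, Apr 11, Apr 14 — lands on Monday, Apr 14, 2031.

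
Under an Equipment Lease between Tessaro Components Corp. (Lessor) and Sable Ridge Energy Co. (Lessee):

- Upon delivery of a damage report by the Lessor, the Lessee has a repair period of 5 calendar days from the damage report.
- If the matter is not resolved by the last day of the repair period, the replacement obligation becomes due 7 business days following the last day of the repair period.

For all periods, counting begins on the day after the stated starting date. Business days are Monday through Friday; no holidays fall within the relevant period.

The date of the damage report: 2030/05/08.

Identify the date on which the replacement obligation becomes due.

2030/05/22

The last day of the repair period: 2030/05/08 + 5 days = 2030/05/13.
The date on which the replacement obligation becomes due: counting 7 business days from Monday, 2030/05/13 (May 14, May 15, May 16, May 17, May 20, May 21, May 22, skipping weekends) reaches Wednesday, 2030/05/22.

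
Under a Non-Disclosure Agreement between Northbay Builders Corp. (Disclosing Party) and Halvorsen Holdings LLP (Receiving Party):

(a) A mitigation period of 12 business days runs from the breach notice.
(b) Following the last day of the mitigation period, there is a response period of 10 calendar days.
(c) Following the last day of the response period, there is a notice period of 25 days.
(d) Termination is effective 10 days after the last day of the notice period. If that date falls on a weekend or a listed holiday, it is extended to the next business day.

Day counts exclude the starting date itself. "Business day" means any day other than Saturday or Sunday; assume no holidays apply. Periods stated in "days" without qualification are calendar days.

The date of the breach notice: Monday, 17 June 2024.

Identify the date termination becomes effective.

19 August 2024

The last day of the mitigation period: counting 12 business days from Monday, 17 June 2024 (Jun 18, Jun 19, Jun 20, Jun 21, …, Jul 1, Jul 2, Jul 3, skipping weekends) reaches Wednesday, 3 July 2024.
The last day of the response period: 10 calendar days after 3 July 2024 is 13 July 2024.
Adding 25 calendar days to 13 July 2024 gives 7 August 2024, which is the last day of the notice period.
Adding 10 calendar days to 7 August 2024 gives 17 August 2024, which is the date termination becomes effective. That falls on a Saturday, so it rolls to the next business day, Monday, 19 August 2024.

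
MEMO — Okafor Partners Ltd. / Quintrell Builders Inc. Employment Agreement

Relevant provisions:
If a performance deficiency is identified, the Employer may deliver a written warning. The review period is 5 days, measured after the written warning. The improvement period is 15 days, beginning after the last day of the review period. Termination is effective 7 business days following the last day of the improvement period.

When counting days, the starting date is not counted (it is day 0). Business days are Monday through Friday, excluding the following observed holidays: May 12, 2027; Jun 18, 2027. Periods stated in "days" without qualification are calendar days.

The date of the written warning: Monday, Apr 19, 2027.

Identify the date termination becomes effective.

The last day of the review period: 5 calendar days after Apr 19, 2027 is Apr 24, 2027.
The last day of the improvement period: Apr 24, 2027 + 15 days = May 9, 2027.
The date termination becomes effective: counting 7 business days from Sunday, May 9, 2027 (May 10, May 11, May 13, May 14, May 17, May 18, May 19, skipping weekends and the listed holiday on May 12) reaches Wednesday, May 19, 2027.

May 19, 2027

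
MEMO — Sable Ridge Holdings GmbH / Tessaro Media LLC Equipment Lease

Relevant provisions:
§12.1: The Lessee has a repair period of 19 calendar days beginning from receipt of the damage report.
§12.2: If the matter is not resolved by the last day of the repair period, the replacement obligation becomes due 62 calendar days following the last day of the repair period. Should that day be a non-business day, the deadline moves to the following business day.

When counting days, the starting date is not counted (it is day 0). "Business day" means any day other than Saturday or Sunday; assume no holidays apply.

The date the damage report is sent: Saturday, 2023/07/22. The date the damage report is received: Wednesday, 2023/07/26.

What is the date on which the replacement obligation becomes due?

2023/10/16

The last day of the repair period: 19 calendar days after 2023/07/26 is 2023/08/14.
The date on which the replacement obligation becomes due: 2023/08/14 + 62 days = 2023/10/15. That falls on a Sunday, so it rolls to the next business day, Monday, 2023/10/16.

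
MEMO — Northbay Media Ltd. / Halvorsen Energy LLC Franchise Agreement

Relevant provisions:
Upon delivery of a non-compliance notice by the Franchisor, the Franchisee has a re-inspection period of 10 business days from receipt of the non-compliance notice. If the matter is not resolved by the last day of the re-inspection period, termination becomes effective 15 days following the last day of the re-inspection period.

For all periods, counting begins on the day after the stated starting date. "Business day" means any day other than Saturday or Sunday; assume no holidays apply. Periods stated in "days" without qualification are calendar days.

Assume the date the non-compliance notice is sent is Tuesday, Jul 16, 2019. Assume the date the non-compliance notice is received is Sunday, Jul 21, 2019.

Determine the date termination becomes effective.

The last day of the re-inspection period: 10 business days after Sunday, Jul 21, 2019, skipping weekends — Jul 22, Jul 23, Jul 24, Jul 25, Jul 26, Jul 29, Jul 30, Jul 31, Aug 1, Aug 2 — lands on Friday, Aug 2, 2019.
Adding 15 calendar days to Aug 2, 2019 gives Aug 17, 2019, which is the date termination becomes effective.

Aug 17, 2019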